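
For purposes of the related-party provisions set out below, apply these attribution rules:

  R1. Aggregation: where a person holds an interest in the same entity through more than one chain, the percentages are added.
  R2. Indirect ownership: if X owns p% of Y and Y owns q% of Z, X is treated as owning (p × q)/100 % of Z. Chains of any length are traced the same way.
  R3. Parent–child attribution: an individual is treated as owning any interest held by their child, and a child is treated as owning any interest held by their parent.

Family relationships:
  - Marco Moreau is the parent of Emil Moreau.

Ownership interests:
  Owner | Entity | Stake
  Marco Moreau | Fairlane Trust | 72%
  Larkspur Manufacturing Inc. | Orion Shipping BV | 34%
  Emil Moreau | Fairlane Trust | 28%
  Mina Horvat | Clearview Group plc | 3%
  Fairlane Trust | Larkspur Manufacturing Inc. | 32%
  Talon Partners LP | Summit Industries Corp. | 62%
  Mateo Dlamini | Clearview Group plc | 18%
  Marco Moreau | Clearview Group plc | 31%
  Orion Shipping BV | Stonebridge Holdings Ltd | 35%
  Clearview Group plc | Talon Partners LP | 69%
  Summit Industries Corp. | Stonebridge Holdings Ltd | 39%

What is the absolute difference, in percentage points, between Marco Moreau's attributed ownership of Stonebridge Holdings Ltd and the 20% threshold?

By parent–child attribution (R3), Marco Moreau is treated as also owning Emil Moreau's interest in Fairlane Trust, giving 72% + 28% = 100%.
Chain via Clearview Group plc → Talon Partners LP → Summit Industries Corp. (R2): 31% × 69% × 62% × 39% = 5.172102% of Stonebridge Holdings Ltd.
Chain via Fairlane Trust → Larkspur Manufacturing Inc. → Orion Shipping BV (R2): 100% × 32% × 34% × 35% = 3.808% of Stonebridge Holdings Ltd.
Aggregating (R1): 5.172102% + 3.808% = 8.980102%.
8.980102% falls short of the 20% threshold by 11.019898 percentage points.

11.019898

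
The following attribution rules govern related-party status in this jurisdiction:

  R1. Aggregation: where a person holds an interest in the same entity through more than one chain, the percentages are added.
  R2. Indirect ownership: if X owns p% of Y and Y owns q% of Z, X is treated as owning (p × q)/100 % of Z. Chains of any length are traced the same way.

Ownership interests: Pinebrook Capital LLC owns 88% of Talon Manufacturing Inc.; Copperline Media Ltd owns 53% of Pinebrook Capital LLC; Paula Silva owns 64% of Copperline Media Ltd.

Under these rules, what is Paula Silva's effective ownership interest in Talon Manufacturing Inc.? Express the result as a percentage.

Chain via Copperline Media Ltd → Pinebrook Capital LLC (R2): 64% × 53% × 88% = 29.8496% of Talon Manufacturing Inc.

29.8496%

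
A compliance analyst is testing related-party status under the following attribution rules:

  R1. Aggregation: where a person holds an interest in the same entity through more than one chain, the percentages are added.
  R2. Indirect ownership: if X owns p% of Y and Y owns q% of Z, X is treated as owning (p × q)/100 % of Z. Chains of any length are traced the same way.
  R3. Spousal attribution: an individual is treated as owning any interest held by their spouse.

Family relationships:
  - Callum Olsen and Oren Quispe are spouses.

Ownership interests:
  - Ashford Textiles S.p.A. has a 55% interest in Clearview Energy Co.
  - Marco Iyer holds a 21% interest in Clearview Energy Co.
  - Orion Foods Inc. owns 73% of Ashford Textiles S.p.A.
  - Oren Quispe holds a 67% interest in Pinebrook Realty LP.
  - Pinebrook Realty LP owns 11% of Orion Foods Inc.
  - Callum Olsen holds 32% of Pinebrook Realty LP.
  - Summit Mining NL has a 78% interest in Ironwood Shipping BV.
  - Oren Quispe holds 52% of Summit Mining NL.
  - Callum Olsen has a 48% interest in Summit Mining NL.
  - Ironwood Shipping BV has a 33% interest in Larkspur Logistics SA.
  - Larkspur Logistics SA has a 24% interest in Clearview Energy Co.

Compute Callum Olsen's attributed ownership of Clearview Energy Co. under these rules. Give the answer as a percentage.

By spousal attribution (R3), Callum Olsen is treated as also owning Oren Quispe's interest in Pinebrook Realty LP, giving 32% + 67% = 99%.
By spousal attribution (R3), Callum Olsen is treated as also owning Oren Quispe's interest in Summit Mining NL, giving 48% + 52% = 100%.
Chain via Pinebrook Realty LP → Orion Foods Inc. → Ashford Textiles S.p.A. (R2): 99% × 11% × 73% × 55% = 4.372335% of Clearview Energy Co.
Chain via Summit Mining NL → Ironwood Shipping BV → Larkspur Logistics SA (R2): 100% × 78% × 33% × 24% = 6.1776% of Clearview Energy Co.
Aggregating (R1): 4.372335% + 6.1776% = 10.549935%.

10.549935%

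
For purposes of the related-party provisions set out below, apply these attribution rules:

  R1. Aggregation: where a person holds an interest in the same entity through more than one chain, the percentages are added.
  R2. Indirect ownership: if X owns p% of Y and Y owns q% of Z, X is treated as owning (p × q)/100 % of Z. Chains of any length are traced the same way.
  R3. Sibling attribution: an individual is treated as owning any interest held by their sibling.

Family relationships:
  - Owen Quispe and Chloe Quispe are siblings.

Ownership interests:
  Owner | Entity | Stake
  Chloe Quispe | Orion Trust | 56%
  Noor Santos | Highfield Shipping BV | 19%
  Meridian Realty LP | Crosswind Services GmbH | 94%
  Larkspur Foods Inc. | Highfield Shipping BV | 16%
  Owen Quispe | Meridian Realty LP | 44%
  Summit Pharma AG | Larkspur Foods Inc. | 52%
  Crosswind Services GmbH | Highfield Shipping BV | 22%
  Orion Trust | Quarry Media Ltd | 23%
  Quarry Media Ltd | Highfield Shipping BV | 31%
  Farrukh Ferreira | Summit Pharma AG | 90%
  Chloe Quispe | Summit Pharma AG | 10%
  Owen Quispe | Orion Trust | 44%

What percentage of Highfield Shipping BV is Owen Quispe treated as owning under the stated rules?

17.0612%

By sibling attribution (R3), Owen Quispe is treated as also owning Chloe Quispe's interest in Orion Trust, giving 44% + 56% = 100%.
By sibling attribution (R3), Owen Quispe is treated as owning Chloe Quispe's 10% interest in Summit Pharma AG.
Chain via Orion Trust → Quarry Media Ltd (R2): 100% × 23% × 31% = 7.13% of Highfield Shipping BV.
Chain via Meridian Realty LP → Crosswind Services GmbH (R2): 44% × 94% × 22% = 9.0992% of Highfield Shipping BV.
Chain via Summit Pharma AG → Larkspur Foods Inc. (R2): 10% × 52% × 16% = 0.832% of Highfield Shipping BV.
Aggregating (R1): 7.13% + 9.0992% + 0.832% = 17.0612%.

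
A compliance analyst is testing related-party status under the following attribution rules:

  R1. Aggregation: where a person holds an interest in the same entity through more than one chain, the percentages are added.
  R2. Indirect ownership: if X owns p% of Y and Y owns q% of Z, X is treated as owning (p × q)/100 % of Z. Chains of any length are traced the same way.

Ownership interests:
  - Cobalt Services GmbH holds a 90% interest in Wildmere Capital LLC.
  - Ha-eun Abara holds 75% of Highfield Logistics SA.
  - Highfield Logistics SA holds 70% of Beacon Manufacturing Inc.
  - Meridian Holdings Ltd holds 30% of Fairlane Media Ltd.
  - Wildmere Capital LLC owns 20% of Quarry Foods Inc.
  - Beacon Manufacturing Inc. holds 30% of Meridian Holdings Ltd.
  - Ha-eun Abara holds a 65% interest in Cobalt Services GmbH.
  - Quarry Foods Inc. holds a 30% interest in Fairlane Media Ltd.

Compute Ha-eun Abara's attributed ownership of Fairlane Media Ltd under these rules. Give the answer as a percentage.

8.235%

Chain via Highfield Logistics SA → Beacon Manufacturing Inc. → Meridian Holdings Ltd (R2): 75% × 70% × 30% × 30% = 4.725% of Fairlane Media Ltd.
Chain via Cobalt Services GmbH → Wildmere Capital LLC → Quarry Foods Inc. (R2): 65% × 90% × 20% × 30% = 3.51% of Fairlane Media Ltd.
Aggregating (R1): 4.725% + 3.51% = 8.235%.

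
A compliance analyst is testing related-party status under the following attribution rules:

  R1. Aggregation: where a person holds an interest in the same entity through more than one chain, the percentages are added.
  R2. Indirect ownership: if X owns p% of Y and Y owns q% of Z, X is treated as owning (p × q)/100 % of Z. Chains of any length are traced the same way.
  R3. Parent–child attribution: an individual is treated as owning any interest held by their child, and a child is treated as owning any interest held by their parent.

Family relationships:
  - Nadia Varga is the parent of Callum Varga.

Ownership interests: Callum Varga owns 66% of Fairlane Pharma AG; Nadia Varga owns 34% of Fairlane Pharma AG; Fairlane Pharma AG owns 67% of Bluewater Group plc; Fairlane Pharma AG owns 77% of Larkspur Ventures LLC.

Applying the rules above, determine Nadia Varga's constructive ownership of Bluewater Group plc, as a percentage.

By parent–child attribution (R3), Nadia Varga is treated as also owning Callum Varga's interest in Fairlane Pharma AG, giving 34% + 66% = 100%.
Chain via Fairlane Pharma AG (R2): 100% × 67% = 67% of Bluewater Group plc.

67%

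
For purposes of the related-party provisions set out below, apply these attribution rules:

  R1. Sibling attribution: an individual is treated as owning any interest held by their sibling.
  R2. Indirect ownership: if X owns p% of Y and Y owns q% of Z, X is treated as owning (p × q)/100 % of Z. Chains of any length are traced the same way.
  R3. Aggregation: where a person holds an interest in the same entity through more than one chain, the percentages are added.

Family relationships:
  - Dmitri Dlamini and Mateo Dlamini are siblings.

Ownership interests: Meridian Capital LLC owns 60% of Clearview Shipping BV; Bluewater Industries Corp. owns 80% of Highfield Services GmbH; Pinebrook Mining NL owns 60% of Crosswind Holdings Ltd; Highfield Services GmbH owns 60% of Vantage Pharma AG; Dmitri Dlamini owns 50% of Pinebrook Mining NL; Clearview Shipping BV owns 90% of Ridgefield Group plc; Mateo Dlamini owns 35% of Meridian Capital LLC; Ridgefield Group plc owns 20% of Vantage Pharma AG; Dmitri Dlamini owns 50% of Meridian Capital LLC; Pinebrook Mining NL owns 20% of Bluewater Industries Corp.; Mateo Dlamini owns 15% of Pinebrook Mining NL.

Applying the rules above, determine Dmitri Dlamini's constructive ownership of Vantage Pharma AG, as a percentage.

By sibling attribution (R1), Dmitri Dlamini is treated as also owning Mateo Dlamini's interest in Meridian Capital LLC, giving 50% + 35% = 85%.
By sibling attribution (R1), Dmitri Dlamini is treated as also owning Mateo Dlamini's interest in Pinebrook Mining NL, giving 50% + 15% = 65%.
Chain via Meridian Capital LLC → Clearview Shipping BV → Ridgefield Group plc (R2): 85% × 60% × 90% × 20% = 9.18% of Vantage Pharma AG.
Chain via Pinebrook Mining NL → Bluewater Industries Corp. → Highfield Services GmbH (R2): 65% × 20% × 80% × 60% = 6.24% of Vantage Pharma AG.
Aggregating (R3): 9.18% + 6.24% = 15.42%.

15.42%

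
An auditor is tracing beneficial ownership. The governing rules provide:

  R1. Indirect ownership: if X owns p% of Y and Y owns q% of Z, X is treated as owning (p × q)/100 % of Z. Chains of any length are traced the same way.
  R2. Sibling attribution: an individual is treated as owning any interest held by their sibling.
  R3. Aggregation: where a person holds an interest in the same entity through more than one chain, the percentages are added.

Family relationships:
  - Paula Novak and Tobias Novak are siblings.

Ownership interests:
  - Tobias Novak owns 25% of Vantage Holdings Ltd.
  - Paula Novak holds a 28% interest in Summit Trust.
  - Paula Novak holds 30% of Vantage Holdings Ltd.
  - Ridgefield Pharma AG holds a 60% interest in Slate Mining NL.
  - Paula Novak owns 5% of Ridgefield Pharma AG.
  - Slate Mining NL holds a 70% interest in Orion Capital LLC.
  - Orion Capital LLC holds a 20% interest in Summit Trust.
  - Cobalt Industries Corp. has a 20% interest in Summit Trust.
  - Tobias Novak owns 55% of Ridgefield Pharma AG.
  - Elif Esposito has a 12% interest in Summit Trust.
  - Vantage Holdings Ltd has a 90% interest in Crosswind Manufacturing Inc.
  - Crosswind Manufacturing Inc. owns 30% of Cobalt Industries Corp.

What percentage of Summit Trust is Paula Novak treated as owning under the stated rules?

By sibling attribution (R2), Paula Novak is treated as also owning Tobias Novak's interest in Ridgefield Pharma AG, giving 5% + 55% = 60%.
By sibling attribution (R2), Paula Novak is treated as also owning Tobias Novak's interest in Vantage Holdings Ltd, giving 30% + 25% = 55%.
Chain via Ridgefield Pharma AG → Slate Mining NL → Orion Capital LLC (R1): 60% × 60% × 70% × 20% = 5.04% of Summit Trust.
Chain via Vantage Holdings Ltd → Crosswind Manufacturing Inc. → Cobalt Industries Corp. (R1): 55% × 90% × 30% × 20% = 2.97% of Summit Trust.
Direct interest in Summit Trust: 28%.
Aggregating (R3): 5.04% + 2.97% + 28% = 36.01%.

36.01%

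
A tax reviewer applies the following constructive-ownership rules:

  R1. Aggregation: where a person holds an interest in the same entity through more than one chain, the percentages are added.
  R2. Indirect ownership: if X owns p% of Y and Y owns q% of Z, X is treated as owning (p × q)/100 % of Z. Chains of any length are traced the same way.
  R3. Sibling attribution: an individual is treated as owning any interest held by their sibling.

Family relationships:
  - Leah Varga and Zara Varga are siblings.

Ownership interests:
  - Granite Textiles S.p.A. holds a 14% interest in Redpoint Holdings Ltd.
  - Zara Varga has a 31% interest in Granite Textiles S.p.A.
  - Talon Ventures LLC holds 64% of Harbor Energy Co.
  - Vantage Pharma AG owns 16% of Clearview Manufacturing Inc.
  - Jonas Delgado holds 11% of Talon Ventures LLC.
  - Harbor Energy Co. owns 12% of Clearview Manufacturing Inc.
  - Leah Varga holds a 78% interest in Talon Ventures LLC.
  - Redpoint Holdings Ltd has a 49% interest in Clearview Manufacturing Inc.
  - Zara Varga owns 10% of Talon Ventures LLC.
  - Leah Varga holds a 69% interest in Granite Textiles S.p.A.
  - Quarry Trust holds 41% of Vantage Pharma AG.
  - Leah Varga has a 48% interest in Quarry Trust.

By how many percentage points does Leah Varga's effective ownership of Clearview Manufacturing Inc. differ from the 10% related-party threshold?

By sibling attribution (R3), Leah Varga is treated as also owning Zara Varga's interest in Talon Ventures LLC, giving 78% + 10% = 88%.
By sibling attribution (R3), Leah Varga is treated as also owning Zara Varga's interest in Granite Textiles S.p.A, giving 69% + 31% = 100%.
Chain via Talon Ventures LLC → Harbor Energy Co. (R2): 88% × 64% × 12% = 6.7584% of Clearview Manufacturing Inc.
Chain via Quarry Trust → Vantage Pharma AG (R2): 48% × 41% × 16% = 3.1488% of Clearview Manufacturing Inc.
Chain via Granite Textiles S.p.A. → Redpoint Holdings Ltd (R2): 100% × 14% × 49% = 6.86% of Clearview Manufacturing Inc.
Aggregating (R1): 6.7584% + 3.1488% + 6.86% = 16.7672%.
16.7672% exceeds the 10% threshold by 6.7672 percentage points.

6.7672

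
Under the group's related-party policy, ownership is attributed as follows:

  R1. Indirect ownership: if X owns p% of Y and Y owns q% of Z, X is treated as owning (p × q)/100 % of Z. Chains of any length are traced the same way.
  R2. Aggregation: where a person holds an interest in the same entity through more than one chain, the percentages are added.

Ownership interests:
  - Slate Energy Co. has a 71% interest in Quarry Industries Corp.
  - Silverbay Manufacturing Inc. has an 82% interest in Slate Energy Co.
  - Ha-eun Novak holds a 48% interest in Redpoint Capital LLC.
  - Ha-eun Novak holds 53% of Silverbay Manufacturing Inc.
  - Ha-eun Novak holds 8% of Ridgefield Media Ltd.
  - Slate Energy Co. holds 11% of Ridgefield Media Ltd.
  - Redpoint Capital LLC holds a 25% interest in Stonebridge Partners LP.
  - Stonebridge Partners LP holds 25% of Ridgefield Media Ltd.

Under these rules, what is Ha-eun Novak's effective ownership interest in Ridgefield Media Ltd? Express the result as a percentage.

15.7806%

Chain via Silverbay Manufacturing Inc. → Slate Energy Co. (R1): 53% × 82% × 11% = 4.7806% of Ridgefield Media Ltd.
Chain via Redpoint Capital LLC → Stonebridge Partners LP (R1): 48% × 25% × 25% = 3% of Ridgefield Media Ltd.
Direct interest in Ridgefield Media Ltd: 8%.
Aggregating (R2): 4.7806% + 3% + 8% = 15.7806%.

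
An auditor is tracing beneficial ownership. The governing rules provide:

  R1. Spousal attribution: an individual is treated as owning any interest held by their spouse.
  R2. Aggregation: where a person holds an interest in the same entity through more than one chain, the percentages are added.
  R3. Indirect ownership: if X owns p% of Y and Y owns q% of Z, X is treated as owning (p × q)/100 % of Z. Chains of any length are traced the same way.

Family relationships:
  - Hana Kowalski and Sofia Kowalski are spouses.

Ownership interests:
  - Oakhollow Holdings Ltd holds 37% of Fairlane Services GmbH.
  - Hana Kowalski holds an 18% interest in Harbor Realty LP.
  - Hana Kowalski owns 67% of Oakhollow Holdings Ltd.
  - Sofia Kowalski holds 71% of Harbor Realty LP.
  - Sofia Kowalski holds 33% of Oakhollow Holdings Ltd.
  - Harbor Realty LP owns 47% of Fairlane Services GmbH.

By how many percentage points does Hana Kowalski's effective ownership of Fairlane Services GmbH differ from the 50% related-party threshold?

28.83

By spousal attribution (R1), Hana Kowalski is treated as also owning Sofia Kowalski's interest in Oakhollow Holdings Ltd, giving 67% + 33% = 100%.
By spousal attribution (R1), Hana Kowalski is treated as also owning Sofia Kowalski's interest in Harbor Realty LP, giving 18% + 71% = 89%.
Chain via Oakhollow Holdings Ltd (R3): 100% × 37% = 37% of Fairlane Services GmbH.
Chain via Harbor Realty LP (R3): 89% × 47% = 41.83% of Fairlane Services GmbH.
Aggregating (R2): 37% + 41.83% = 78.83%.
78.83% exceeds the 50% threshold by 28.83 percentage points.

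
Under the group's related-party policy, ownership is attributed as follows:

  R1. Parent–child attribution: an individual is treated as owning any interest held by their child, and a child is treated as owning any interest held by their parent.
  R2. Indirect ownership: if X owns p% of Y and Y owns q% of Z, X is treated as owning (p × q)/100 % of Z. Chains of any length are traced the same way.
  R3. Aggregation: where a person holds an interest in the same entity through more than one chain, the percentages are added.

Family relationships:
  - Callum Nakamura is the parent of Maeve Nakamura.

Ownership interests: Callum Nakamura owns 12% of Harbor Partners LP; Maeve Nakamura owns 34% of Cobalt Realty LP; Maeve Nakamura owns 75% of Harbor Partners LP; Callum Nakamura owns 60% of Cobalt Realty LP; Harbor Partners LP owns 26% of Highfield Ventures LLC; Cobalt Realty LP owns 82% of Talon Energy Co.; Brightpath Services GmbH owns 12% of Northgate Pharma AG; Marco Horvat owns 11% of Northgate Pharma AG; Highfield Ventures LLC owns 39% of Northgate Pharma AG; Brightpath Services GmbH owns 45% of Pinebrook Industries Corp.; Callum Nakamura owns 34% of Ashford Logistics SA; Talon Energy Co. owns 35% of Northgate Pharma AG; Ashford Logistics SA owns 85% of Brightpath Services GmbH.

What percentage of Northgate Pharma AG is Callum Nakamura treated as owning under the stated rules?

By parent–child attribution (R1), Callum Nakamura is treated as also owning Maeve Nakamura's interest in Harbor Partners LP, giving 12% + 75% = 87%.
By parent–child attribution (R1), Callum Nakamura is treated as also owning Maeve Nakamura's interest in Cobalt Realty LP, giving 60% + 34% = 94%.
Chain via Harbor Partners LP → Highfield Ventures LLC (R2): 87% × 26% × 39% = 8.8218% of Northgate Pharma AG.
Chain via Ashford Logistics SA → Brightpath Services GmbH (R2): 34% × 85% × 12% = 3.468% of Northgate Pharma AG.
Chain via Cobalt Realty LP → Talon Energy Co. (R2): 94% × 82% × 35% = 26.978% of Northgate Pharma AG.
Aggregating (R3): 8.8218% + 3.468% + 26.978% = 39.2678%.

39.2678%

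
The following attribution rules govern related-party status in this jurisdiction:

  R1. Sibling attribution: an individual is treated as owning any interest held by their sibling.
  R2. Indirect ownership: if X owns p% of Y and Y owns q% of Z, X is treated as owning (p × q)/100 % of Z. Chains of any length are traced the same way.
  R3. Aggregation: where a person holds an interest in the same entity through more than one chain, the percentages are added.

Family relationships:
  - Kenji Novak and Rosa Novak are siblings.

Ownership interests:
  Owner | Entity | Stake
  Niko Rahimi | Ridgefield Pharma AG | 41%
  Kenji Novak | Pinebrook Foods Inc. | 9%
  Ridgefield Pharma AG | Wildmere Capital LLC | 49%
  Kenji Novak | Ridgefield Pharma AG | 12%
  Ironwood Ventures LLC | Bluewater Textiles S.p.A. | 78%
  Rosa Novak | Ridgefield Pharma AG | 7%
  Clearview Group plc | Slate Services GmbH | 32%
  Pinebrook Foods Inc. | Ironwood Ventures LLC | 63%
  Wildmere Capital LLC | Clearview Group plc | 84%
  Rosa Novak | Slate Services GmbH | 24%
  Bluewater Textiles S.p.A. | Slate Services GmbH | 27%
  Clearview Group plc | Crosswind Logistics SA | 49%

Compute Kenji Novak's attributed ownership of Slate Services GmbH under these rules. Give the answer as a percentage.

27.69663%

By sibling attribution (R1), Kenji Novak is treated as also owning Rosa Novak's interest in Ridgefield Pharma AG, giving 12% + 7% = 19%.
By sibling attribution (R1), Kenji Novak is treated as owning Rosa Novak's 24% interest in Slate Services GmbH.
Chain via Pinebrook Foods Inc. → Ironwood Ventures LLC → Bluewater Textiles S.p.A. (R2): 9% × 63% × 78% × 27% = 1.194102% of Slate Services GmbH.
Chain via Ridgefield Pharma AG → Wildmere Capital LLC → Clearview Group plc (R2): 19% × 49% × 84% × 32% = 2.502528% of Slate Services GmbH.
Direct interest in Slate Services GmbH: 24%.
Aggregating (R3): 1.194102% + 2.502528% + 24% = 27.69663%.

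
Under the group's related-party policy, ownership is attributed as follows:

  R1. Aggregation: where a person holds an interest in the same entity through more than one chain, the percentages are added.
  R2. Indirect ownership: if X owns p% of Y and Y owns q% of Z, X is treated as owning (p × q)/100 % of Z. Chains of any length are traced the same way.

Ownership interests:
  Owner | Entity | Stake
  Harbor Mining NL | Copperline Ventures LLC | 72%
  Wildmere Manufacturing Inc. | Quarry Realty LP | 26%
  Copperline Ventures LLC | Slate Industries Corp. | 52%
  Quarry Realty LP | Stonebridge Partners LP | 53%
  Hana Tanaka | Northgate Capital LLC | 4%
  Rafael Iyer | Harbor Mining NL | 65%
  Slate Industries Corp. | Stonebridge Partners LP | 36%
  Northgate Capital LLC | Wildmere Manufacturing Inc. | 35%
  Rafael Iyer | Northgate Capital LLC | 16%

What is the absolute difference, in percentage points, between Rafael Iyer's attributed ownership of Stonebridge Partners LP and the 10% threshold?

Chain via Northgate Capital LLC → Wildmere Manufacturing Inc. → Quarry Realty LP (R2): 16% × 35% × 26% × 53% = 0.77168% of Stonebridge Partners LP.
Chain via Harbor Mining NL → Copperline Ventures LLC → Slate Industries Corp. (R2): 65% × 72% × 52% × 36% = 8.76096% of Stonebridge Partners LP.
Aggregating (R1): 0.77168% + 8.76096% = 9.53264%.
9.53264% falls short of the 10% threshold by 0.46736 percentage points.

0.46736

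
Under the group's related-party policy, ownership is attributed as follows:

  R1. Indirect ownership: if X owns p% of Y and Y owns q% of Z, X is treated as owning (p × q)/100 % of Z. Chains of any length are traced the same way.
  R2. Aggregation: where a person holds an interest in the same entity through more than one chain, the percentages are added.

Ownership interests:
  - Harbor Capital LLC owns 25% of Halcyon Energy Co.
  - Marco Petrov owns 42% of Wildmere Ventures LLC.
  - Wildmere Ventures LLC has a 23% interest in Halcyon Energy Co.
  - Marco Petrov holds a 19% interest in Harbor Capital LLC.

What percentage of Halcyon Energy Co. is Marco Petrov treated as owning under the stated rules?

Chain via Harbor Capital LLC (R1): 19% × 25% = 4.75% of Halcyon Energy Co.
Chain via Wildmere Ventures LLC (R1): 42% × 23% = 9.66% of Halcyon Energy Co.
Aggregating (R2): 4.75% + 9.66% = 14.41%.

14.41%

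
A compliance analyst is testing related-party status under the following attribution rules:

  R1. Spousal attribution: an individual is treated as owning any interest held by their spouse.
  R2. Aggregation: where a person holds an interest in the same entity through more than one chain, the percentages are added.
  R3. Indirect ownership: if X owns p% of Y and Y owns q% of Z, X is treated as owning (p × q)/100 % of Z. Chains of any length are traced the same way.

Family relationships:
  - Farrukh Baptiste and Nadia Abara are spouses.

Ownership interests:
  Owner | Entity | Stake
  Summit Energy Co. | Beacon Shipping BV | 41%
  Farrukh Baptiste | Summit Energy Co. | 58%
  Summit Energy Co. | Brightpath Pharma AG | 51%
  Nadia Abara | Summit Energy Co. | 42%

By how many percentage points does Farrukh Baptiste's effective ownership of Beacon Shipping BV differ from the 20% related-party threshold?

By spousal attribution (R1), Farrukh Baptiste is treated as also owning Nadia Abara's interest in Summit Energy Co, giving 58% + 42% = 100%.
Chain via Summit Energy Co. (R3): 100% × 41% = 41% of Beacon Shipping BV.
41% exceeds the 20% threshold by 21 percentage points.

21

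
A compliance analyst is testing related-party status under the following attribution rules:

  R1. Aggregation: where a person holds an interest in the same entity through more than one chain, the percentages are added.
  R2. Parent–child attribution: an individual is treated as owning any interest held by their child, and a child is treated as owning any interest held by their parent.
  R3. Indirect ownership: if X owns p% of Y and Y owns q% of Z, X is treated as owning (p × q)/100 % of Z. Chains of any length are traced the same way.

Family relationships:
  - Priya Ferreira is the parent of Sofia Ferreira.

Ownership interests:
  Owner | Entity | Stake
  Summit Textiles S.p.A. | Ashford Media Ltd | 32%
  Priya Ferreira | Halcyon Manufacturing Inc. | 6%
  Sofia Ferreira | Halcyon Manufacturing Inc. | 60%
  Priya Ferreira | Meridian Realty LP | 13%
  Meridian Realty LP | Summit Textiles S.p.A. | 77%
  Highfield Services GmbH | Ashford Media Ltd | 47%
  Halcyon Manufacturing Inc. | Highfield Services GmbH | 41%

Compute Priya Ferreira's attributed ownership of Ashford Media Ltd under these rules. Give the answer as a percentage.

By parent–child attribution (R2), Priya Ferreira is treated as also owning Sofia Ferreira's interest in Halcyon Manufacturing Inc, giving 6% + 60% = 66%.
Chain via Meridian Realty LP → Summit Textiles S.p.A. (R3): 13% × 77% × 32% = 3.2032% of Ashford Media Ltd.
Chain via Halcyon Manufacturing Inc. → Highfield Services GmbH (R3): 66% × 41% × 47% = 12.7182% of Ashford Media Ltd.
Aggregating (R1): 3.2032% + 12.7182% = 15.9214%.

15.9214%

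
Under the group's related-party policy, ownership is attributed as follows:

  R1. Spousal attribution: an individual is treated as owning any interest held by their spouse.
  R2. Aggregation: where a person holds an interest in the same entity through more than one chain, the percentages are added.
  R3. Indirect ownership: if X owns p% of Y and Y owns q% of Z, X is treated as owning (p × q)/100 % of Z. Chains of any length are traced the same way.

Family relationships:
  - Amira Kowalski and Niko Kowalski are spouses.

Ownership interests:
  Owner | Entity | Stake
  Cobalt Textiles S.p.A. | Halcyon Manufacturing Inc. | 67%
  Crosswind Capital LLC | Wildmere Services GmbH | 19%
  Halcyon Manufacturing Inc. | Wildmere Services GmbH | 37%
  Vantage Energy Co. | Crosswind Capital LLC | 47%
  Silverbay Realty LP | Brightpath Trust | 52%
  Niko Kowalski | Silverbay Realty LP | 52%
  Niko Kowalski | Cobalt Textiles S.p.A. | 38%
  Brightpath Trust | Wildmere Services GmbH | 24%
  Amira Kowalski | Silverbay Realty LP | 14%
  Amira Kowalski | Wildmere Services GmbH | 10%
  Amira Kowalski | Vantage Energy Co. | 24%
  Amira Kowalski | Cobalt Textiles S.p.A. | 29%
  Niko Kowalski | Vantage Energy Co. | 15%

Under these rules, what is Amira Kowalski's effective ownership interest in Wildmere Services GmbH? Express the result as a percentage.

38.3288%

By spousal attribution (R1), Amira Kowalski is treated as also owning Niko Kowalski's interest in Silverbay Realty LP, giving 14% + 52% = 66%.
By spousal attribution (R1), Amira Kowalski is treated as also owning Niko Kowalski's interest in Cobalt Textiles S.p.A, giving 29% + 38% = 67%.
By spousal attribution (R1), Amira Kowalski is treated as also owning Niko Kowalski's interest in Vantage Energy Co, giving 24% + 15% = 39%.
Chain via Silverbay Realty LP → Brightpath Trust (R3): 66% × 52% × 24% = 8.2368% of Wildmere Services GmbH.
Chain via Cobalt Textiles S.p.A. → Halcyon Manufacturing Inc. (R3): 67% × 67% × 37% = 16.6093% of Wildmere Services GmbH.
Chain via Vantage Energy Co. → Crosswind Capital LLC (R3): 39% × 47% × 19% = 3.4827% of Wildmere Services GmbH.
Direct interest in Wildmere Services GmbH: 10%.
Aggregating (R2): 8.2368% + 16.6093% + 3.4827% + 10% = 38.3288%.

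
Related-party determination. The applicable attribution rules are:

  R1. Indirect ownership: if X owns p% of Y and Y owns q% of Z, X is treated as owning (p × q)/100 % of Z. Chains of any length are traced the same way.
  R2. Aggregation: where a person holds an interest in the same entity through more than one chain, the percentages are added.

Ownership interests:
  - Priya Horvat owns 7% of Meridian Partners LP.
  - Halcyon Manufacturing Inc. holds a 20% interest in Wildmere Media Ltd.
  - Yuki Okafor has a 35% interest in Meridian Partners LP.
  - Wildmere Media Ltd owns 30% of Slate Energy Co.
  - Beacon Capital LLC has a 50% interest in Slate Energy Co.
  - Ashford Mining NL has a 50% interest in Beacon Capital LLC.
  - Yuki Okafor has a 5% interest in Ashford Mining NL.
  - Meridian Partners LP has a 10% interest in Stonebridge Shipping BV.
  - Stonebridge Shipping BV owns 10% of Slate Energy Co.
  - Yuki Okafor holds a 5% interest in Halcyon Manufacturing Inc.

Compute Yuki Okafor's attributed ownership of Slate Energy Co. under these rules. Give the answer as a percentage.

1.9%

Chain via Ashford Mining NL → Beacon Capital LLC (R1): 5% × 50% × 50% = 1.25% of Slate Energy Co.
Chain via Meridian Partners LP → Stonebridge Shipping BV (R1): 35% × 10% × 10% = 0.35% of Slate Energy Co.
Chain via Halcyon Manufacturing Inc. → Wildmere Media Ltd (R1): 5% × 20% × 30% = 0.3% of Slate Energy Co.
Aggregating (R2): 1.25% + 0.35% + 0.3% = 1.9%.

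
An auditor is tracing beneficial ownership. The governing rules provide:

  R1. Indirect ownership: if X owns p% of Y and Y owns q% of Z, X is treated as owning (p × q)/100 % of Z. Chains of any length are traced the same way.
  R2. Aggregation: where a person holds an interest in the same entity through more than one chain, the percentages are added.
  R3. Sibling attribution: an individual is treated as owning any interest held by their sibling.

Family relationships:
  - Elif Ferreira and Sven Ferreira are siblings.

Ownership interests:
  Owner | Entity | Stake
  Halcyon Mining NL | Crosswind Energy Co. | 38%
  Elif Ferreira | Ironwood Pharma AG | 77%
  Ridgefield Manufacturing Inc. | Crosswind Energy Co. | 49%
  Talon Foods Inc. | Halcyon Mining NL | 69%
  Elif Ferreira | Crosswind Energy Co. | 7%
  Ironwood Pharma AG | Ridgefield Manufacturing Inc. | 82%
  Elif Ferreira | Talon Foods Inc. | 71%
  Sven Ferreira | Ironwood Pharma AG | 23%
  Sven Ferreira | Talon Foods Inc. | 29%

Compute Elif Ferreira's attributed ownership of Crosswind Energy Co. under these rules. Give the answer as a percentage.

73.4%

By sibling attribution (R3), Elif Ferreira is treated as also owning Sven Ferreira's interest in Talon Foods Inc, giving 71% + 29% = 100%.
By sibling attribution (R3), Elif Ferreira is treated as also owning Sven Ferreira's interest in Ironwood Pharma AG, giving 77% + 23% = 100%.
Chain via Talon Foods Inc. → Halcyon Mining NL (R1): 100% × 69% × 38% = 26.22% of Crosswind Energy Co.
Chain via Ironwood Pharma AG → Ridgefield Manufacturing Inc. (R1): 100% × 82% × 49% = 40.18% of Crosswind Energy Co.
Direct interest in Crosswind Energy Co: 7%.
Aggregating (R2): 26.22% + 40.18% + 7% = 73.4%.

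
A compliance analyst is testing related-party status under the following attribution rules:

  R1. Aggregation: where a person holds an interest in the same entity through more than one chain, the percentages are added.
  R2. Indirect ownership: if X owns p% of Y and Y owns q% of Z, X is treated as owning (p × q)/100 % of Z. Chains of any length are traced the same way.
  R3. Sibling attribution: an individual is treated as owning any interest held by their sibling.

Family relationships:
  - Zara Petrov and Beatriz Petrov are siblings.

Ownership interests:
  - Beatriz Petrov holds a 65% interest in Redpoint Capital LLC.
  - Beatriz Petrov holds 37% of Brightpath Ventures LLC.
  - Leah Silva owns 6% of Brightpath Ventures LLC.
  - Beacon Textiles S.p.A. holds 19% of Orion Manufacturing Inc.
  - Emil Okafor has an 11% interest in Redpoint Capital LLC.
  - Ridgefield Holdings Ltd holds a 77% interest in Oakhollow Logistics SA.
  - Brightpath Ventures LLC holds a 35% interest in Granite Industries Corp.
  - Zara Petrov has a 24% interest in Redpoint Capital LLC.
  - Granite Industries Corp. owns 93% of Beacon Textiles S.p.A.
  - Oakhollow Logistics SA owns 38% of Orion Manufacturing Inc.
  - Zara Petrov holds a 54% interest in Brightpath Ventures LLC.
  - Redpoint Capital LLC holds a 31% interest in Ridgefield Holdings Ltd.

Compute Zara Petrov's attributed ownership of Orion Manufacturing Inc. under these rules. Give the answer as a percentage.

13.700729%

By sibling attribution (R3), Zara Petrov is treated as also owning Beatriz Petrov's interest in Brightpath Ventures LLC, giving 54% + 37% = 91%.
By sibling attribution (R3), Zara Petrov is treated as also owning Beatriz Petrov's interest in Redpoint Capital LLC, giving 24% + 65% = 89%.
Chain via Brightpath Ventures LLC → Granite Industries Corp. → Beacon Textiles S.p.A. (R2): 91% × 35% × 93% × 19% = 5.627895% of Orion Manufacturing Inc.
Chain via Redpoint Capital LLC → Ridgefield Holdings Ltd → Oakhollow Logistics SA (R2): 89% × 31% × 77% × 38% = 8.072834% of Orion Manufacturing Inc.
Aggregating (R1): 5.627895% + 8.072834% = 13.700729%.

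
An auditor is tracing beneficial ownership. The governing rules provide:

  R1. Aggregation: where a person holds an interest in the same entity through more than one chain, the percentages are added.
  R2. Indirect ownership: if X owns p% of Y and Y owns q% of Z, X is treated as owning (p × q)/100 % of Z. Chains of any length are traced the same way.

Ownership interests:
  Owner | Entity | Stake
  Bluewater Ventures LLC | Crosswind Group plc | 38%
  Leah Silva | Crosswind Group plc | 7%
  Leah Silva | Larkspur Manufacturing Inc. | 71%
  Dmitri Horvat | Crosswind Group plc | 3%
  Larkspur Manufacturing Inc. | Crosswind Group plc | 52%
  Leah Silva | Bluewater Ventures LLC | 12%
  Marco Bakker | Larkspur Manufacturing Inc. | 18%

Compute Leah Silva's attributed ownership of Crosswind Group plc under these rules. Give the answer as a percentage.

Chain via Bluewater Ventures LLC (R2): 12% × 38% = 4.56% of Crosswind Group plc.
Chain via Larkspur Manufacturing Inc. (R2): 71% × 52% = 36.92% of Crosswind Group plc.
Direct interest in Crosswind Group plc: 7%.
Aggregating (R1): 4.56% + 36.92% + 7% = 48.48%.

48.48%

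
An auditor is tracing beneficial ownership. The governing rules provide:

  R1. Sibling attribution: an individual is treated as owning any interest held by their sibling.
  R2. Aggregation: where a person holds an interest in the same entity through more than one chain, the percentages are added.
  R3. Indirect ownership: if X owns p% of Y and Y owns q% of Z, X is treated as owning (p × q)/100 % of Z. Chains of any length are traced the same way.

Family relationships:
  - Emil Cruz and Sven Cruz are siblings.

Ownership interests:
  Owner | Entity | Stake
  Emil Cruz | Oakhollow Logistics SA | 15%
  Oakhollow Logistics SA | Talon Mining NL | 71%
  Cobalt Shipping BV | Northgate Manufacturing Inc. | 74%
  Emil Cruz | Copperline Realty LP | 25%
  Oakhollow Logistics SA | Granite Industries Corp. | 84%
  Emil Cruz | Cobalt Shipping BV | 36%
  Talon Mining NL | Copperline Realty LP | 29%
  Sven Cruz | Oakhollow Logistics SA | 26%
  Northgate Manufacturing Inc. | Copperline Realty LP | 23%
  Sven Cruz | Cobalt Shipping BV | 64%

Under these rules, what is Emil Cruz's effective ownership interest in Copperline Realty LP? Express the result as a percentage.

By sibling attribution (R1), Emil Cruz is treated as also owning Sven Cruz's interest in Oakhollow Logistics SA, giving 15% + 26% = 41%.
By sibling attribution (R1), Emil Cruz is treated as also owning Sven Cruz's interest in Cobalt Shipping BV, giving 36% + 64% = 100%.
Chain via Oakhollow Logistics SA → Talon Mining NL (R3): 41% × 71% × 29% = 8.4419% of Copperline Realty LP.
Chain via Cobalt Shipping BV → Northgate Manufacturing Inc. (R3): 100% × 74% × 23% = 17.02% of Copperline Realty LP.
Direct interest in Copperline Realty LP: 25%.
Aggregating (R2): 8.4419% + 17.02% + 25% = 50.4619%.

50.4619%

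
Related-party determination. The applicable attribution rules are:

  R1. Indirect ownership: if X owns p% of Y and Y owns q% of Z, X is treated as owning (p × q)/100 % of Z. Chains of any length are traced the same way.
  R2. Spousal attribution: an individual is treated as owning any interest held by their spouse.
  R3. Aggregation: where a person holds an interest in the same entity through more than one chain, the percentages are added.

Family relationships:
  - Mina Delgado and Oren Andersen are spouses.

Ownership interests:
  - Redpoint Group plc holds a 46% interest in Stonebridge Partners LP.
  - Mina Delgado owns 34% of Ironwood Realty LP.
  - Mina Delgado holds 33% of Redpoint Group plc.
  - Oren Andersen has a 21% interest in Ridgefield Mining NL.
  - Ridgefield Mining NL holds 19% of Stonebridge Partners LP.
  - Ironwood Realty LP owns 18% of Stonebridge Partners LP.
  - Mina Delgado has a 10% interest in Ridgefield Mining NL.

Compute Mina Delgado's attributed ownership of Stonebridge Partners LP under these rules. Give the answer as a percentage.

27.19%

By spousal attribution (R2), Mina Delgado is treated as also owning Oren Andersen's interest in Ridgefield Mining NL, giving 10% + 21% = 31%.
Chain via Ridgefield Mining NL (R1): 31% × 19% = 5.89% of Stonebridge Partners LP.
Chain via Ironwood Realty LP (R1): 34% × 18% = 6.12% of Stonebridge Partners LP.
Chain via Redpoint Group plc (R1): 33% × 46% = 15.18% of Stonebridge Partners LP.
Aggregating (R3): 5.89% + 6.12% + 15.18% = 27.19%.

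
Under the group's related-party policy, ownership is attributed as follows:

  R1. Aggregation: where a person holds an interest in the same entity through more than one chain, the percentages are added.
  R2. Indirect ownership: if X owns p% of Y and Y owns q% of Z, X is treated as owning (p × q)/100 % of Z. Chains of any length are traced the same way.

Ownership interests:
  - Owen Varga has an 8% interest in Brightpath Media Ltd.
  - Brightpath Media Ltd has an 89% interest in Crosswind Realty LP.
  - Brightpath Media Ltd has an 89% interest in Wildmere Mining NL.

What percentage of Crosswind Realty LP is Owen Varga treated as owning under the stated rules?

7.12%

Chain via Brightpath Media Ltd (R2): 8% × 89% = 7.12% of Crosswind Realty LP.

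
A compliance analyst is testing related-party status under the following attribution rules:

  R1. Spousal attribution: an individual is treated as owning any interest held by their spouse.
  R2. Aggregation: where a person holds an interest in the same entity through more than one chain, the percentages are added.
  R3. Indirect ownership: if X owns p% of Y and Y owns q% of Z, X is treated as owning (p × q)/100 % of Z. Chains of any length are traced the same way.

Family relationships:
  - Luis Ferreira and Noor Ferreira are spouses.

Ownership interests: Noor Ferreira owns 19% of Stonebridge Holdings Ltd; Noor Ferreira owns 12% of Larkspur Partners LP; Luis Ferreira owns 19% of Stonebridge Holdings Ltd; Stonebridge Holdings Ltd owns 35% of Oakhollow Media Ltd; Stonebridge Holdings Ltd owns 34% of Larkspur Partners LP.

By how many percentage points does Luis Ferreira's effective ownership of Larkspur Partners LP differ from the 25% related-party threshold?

By spousal attribution (R1), Luis Ferreira is treated as also owning Noor Ferreira's interest in Stonebridge Holdings Ltd, giving 19% + 19% = 38%.
By spousal attribution (R1), Luis Ferreira is treated as owning Noor Ferreira's 12% interest in Larkspur Partners LP.
Chain via Stonebridge Holdings Ltd (R3): 38% × 34% = 12.92% of Larkspur Partners LP.
Direct interest in Larkspur Partners LP: 12%.
Aggregating (R2): 12.92% + 12% = 24.92%.
24.92% falls short of the 25% threshold by 0.08 percentage points.

0.08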